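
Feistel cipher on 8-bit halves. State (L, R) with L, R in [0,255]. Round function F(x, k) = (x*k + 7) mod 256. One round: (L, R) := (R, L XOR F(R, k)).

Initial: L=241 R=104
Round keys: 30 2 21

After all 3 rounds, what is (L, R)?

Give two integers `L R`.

Answer: 251 88

Derivation:
Round 1 (k=30): L=104 R=198
Round 2 (k=2): L=198 R=251
Round 3 (k=21): L=251 R=88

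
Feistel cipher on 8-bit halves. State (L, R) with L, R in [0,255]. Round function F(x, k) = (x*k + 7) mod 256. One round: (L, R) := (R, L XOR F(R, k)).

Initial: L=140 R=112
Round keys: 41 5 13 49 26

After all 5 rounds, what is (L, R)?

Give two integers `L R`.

Answer: 3 163

Derivation:
Round 1 (k=41): L=112 R=123
Round 2 (k=5): L=123 R=30
Round 3 (k=13): L=30 R=246
Round 4 (k=49): L=246 R=3
Round 5 (k=26): L=3 R=163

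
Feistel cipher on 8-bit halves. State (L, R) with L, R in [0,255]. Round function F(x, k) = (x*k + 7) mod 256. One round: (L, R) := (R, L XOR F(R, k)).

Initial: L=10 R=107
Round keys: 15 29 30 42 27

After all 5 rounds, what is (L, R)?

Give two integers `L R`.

Answer: 55 25

Derivation:
Round 1 (k=15): L=107 R=70
Round 2 (k=29): L=70 R=158
Round 3 (k=30): L=158 R=205
Round 4 (k=42): L=205 R=55
Round 5 (k=27): L=55 R=25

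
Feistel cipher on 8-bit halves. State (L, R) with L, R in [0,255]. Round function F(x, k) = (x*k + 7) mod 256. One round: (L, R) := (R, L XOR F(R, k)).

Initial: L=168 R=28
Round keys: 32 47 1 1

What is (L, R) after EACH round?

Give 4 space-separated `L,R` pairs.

Answer: 28,47 47,180 180,148 148,47

Derivation:
Round 1 (k=32): L=28 R=47
Round 2 (k=47): L=47 R=180
Round 3 (k=1): L=180 R=148
Round 4 (k=1): L=148 R=47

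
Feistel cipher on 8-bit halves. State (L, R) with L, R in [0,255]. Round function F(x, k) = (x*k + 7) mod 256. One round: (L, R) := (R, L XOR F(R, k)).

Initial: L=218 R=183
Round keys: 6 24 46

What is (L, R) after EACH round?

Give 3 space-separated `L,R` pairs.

Round 1 (k=6): L=183 R=139
Round 2 (k=24): L=139 R=184
Round 3 (k=46): L=184 R=156

Answer: 183,139 139,184 184,156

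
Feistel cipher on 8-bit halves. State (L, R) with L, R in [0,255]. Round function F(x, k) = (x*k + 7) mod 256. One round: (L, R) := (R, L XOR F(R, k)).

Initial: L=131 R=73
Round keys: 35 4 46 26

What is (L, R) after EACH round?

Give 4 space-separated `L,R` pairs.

Round 1 (k=35): L=73 R=129
Round 2 (k=4): L=129 R=66
Round 3 (k=46): L=66 R=98
Round 4 (k=26): L=98 R=185

Answer: 73,129 129,66 66,98 98,185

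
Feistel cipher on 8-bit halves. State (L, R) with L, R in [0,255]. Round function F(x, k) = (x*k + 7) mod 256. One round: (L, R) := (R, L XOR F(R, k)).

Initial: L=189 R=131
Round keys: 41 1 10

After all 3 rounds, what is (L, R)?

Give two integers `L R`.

Round 1 (k=41): L=131 R=191
Round 2 (k=1): L=191 R=69
Round 3 (k=10): L=69 R=6

Answer: 69 6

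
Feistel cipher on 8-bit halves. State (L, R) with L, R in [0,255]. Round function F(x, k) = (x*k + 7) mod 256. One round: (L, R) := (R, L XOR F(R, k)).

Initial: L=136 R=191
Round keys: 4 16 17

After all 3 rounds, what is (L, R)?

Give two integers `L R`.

Round 1 (k=4): L=191 R=139
Round 2 (k=16): L=139 R=8
Round 3 (k=17): L=8 R=4

Answer: 8 4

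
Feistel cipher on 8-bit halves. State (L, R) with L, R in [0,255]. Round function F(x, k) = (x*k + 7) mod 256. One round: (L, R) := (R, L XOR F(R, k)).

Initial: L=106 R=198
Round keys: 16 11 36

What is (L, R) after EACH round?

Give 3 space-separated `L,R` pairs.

Answer: 198,13 13,80 80,74

Derivation:
Round 1 (k=16): L=198 R=13
Round 2 (k=11): L=13 R=80
Round 3 (k=36): L=80 R=74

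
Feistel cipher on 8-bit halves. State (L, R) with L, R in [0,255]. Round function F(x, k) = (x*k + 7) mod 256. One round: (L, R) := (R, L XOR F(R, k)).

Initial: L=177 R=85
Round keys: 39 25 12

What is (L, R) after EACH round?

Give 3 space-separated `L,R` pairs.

Answer: 85,75 75,15 15,240

Derivation:
Round 1 (k=39): L=85 R=75
Round 2 (k=25): L=75 R=15
Round 3 (k=12): L=15 R=240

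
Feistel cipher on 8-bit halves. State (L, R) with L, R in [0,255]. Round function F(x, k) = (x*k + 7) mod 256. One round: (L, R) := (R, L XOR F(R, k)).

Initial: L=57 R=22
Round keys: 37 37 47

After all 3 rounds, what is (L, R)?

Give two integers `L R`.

Round 1 (k=37): L=22 R=12
Round 2 (k=37): L=12 R=213
Round 3 (k=47): L=213 R=46

Answer: 213 46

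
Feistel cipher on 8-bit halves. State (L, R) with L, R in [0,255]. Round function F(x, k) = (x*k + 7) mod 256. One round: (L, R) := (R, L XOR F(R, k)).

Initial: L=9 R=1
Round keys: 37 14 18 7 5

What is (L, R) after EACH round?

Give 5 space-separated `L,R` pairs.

Round 1 (k=37): L=1 R=37
Round 2 (k=14): L=37 R=12
Round 3 (k=18): L=12 R=250
Round 4 (k=7): L=250 R=209
Round 5 (k=5): L=209 R=230

Answer: 1,37 37,12 12,250 250,209 209,230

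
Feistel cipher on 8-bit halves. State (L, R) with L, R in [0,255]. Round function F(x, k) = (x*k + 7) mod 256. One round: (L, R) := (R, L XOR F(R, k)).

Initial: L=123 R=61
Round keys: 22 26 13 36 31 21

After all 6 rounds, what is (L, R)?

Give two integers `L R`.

Round 1 (k=22): L=61 R=62
Round 2 (k=26): L=62 R=110
Round 3 (k=13): L=110 R=163
Round 4 (k=36): L=163 R=157
Round 5 (k=31): L=157 R=169
Round 6 (k=21): L=169 R=121

Answer: 169 121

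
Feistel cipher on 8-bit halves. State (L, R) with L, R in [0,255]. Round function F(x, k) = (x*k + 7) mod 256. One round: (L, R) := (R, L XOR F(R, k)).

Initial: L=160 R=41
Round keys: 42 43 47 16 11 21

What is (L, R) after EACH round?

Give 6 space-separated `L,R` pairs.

Answer: 41,97 97,123 123,253 253,172 172,150 150,249

Derivation:
Round 1 (k=42): L=41 R=97
Round 2 (k=43): L=97 R=123
Round 3 (k=47): L=123 R=253
Round 4 (k=16): L=253 R=172
Round 5 (k=11): L=172 R=150
Round 6 (k=21): L=150 R=249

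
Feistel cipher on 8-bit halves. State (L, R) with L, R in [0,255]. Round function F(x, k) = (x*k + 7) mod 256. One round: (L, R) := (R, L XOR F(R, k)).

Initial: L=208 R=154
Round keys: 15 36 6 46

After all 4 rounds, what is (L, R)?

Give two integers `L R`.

Answer: 208 230

Derivation:
Round 1 (k=15): L=154 R=221
Round 2 (k=36): L=221 R=129
Round 3 (k=6): L=129 R=208
Round 4 (k=46): L=208 R=230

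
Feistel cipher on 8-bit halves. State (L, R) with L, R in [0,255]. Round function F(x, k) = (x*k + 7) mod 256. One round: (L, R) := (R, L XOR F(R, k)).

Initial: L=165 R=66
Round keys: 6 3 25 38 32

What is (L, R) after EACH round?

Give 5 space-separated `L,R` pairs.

Round 1 (k=6): L=66 R=54
Round 2 (k=3): L=54 R=235
Round 3 (k=25): L=235 R=204
Round 4 (k=38): L=204 R=164
Round 5 (k=32): L=164 R=75

Answer: 66,54 54,235 235,204 204,164 164,75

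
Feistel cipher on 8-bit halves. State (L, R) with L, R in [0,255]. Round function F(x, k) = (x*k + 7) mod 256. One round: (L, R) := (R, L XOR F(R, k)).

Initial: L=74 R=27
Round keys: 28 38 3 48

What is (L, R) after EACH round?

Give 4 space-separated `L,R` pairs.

Answer: 27,177 177,86 86,184 184,209

Derivation:
Round 1 (k=28): L=27 R=177
Round 2 (k=38): L=177 R=86
Round 3 (k=3): L=86 R=184
Round 4 (k=48): L=184 R=209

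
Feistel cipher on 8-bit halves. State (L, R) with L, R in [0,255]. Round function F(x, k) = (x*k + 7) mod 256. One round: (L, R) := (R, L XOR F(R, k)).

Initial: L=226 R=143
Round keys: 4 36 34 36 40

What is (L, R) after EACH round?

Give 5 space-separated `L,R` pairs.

Round 1 (k=4): L=143 R=161
Round 2 (k=36): L=161 R=36
Round 3 (k=34): L=36 R=110
Round 4 (k=36): L=110 R=91
Round 5 (k=40): L=91 R=81

Answer: 143,161 161,36 36,110 110,91 91,81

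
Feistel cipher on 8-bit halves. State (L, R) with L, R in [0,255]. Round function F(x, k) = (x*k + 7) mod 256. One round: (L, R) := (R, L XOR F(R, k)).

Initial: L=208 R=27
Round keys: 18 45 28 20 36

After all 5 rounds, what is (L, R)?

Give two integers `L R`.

Round 1 (k=18): L=27 R=61
Round 2 (k=45): L=61 R=219
Round 3 (k=28): L=219 R=198
Round 4 (k=20): L=198 R=164
Round 5 (k=36): L=164 R=209

Answer: 164 209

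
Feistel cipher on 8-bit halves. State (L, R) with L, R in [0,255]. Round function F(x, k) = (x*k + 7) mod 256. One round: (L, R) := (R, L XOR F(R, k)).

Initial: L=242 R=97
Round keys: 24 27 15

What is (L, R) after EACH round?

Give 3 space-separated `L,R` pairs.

Round 1 (k=24): L=97 R=237
Round 2 (k=27): L=237 R=103
Round 3 (k=15): L=103 R=253

Answer: 97,237 237,103 103,253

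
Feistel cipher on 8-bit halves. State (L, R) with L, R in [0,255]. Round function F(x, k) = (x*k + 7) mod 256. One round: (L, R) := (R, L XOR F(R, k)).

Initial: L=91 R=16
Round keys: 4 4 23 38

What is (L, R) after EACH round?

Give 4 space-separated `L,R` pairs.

Answer: 16,28 28,103 103,84 84,24

Derivation:
Round 1 (k=4): L=16 R=28
Round 2 (k=4): L=28 R=103
Round 3 (k=23): L=103 R=84
Round 4 (k=38): L=84 R=24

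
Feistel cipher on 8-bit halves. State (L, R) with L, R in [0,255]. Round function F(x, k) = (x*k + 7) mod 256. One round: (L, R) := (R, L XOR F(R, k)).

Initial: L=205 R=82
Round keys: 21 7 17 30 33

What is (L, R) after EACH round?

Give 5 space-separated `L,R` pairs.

Round 1 (k=21): L=82 R=12
Round 2 (k=7): L=12 R=9
Round 3 (k=17): L=9 R=172
Round 4 (k=30): L=172 R=38
Round 5 (k=33): L=38 R=65

Answer: 82,12 12,9 9,172 172,38 38,65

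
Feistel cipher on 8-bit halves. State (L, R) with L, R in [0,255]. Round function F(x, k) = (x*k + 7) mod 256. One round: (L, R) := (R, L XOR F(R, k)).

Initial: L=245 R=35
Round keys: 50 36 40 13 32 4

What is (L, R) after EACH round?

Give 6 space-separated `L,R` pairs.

Round 1 (k=50): L=35 R=40
Round 2 (k=36): L=40 R=132
Round 3 (k=40): L=132 R=143
Round 4 (k=13): L=143 R=206
Round 5 (k=32): L=206 R=72
Round 6 (k=4): L=72 R=233

Answer: 35,40 40,132 132,143 143,206 206,72 72,233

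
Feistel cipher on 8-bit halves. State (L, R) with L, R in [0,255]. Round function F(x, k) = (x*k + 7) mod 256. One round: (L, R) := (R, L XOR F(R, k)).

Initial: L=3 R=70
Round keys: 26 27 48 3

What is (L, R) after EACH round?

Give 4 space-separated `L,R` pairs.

Answer: 70,32 32,33 33,23 23,109

Derivation:
Round 1 (k=26): L=70 R=32
Round 2 (k=27): L=32 R=33
Round 3 (k=48): L=33 R=23
Round 4 (k=3): L=23 R=109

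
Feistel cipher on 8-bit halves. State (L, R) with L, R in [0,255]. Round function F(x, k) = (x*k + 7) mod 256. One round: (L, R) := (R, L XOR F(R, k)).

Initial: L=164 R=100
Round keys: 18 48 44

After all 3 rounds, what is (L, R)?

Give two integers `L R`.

Round 1 (k=18): L=100 R=171
Round 2 (k=48): L=171 R=115
Round 3 (k=44): L=115 R=96

Answer: 115 96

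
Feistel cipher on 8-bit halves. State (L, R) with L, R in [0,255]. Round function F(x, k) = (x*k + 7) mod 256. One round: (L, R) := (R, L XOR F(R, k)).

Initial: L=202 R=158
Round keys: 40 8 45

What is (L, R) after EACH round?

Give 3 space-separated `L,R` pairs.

Round 1 (k=40): L=158 R=125
Round 2 (k=8): L=125 R=113
Round 3 (k=45): L=113 R=153

Answer: 158,125 125,113 113,153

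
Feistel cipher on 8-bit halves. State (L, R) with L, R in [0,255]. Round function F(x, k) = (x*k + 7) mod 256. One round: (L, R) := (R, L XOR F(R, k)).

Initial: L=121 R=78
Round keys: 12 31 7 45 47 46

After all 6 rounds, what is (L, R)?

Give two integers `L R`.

Answer: 155 59

Derivation:
Round 1 (k=12): L=78 R=214
Round 2 (k=31): L=214 R=191
Round 3 (k=7): L=191 R=150
Round 4 (k=45): L=150 R=218
Round 5 (k=47): L=218 R=155
Round 6 (k=46): L=155 R=59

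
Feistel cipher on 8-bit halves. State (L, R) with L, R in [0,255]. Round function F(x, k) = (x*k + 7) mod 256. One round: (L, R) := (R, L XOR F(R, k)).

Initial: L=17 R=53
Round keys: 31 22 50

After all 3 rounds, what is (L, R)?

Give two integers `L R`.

Round 1 (k=31): L=53 R=99
Round 2 (k=22): L=99 R=188
Round 3 (k=50): L=188 R=220

Answer: 188 220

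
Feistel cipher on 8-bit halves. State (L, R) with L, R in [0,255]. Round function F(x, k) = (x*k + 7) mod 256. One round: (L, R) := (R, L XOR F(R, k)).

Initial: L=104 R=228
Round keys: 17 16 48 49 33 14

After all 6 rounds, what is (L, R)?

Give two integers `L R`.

Round 1 (k=17): L=228 R=67
Round 2 (k=16): L=67 R=211
Round 3 (k=48): L=211 R=212
Round 4 (k=49): L=212 R=72
Round 5 (k=33): L=72 R=155
Round 6 (k=14): L=155 R=201

Answer: 155 201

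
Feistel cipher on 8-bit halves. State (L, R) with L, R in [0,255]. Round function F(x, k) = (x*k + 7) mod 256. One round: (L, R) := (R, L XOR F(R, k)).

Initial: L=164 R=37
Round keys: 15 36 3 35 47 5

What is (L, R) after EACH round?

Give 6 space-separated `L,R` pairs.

Round 1 (k=15): L=37 R=150
Round 2 (k=36): L=150 R=58
Round 3 (k=3): L=58 R=35
Round 4 (k=35): L=35 R=234
Round 5 (k=47): L=234 R=222
Round 6 (k=5): L=222 R=183

Answer: 37,150 150,58 58,35 35,234 234,222 222,183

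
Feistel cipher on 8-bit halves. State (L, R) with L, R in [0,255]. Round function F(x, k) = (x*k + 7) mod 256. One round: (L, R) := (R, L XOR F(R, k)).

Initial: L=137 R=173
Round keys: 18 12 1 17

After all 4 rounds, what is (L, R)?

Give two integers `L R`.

Answer: 169 74

Derivation:
Round 1 (k=18): L=173 R=184
Round 2 (k=12): L=184 R=10
Round 3 (k=1): L=10 R=169
Round 4 (k=17): L=169 R=74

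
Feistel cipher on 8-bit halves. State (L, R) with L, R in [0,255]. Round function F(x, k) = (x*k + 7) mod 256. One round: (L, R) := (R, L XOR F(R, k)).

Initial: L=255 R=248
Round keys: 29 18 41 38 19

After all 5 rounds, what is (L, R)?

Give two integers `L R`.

Answer: 132 45

Derivation:
Round 1 (k=29): L=248 R=224
Round 2 (k=18): L=224 R=63
Round 3 (k=41): L=63 R=254
Round 4 (k=38): L=254 R=132
Round 5 (k=19): L=132 R=45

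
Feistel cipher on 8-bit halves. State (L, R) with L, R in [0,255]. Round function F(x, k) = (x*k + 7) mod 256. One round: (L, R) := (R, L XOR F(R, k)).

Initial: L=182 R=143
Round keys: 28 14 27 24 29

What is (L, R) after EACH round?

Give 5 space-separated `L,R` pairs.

Round 1 (k=28): L=143 R=29
Round 2 (k=14): L=29 R=18
Round 3 (k=27): L=18 R=240
Round 4 (k=24): L=240 R=149
Round 5 (k=29): L=149 R=24

Answer: 143,29 29,18 18,240 240,149 149,24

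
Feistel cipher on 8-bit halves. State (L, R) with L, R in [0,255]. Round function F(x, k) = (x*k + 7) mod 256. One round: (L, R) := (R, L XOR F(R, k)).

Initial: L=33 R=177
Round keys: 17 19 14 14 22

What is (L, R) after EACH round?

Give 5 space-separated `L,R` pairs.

Answer: 177,233 233,227 227,152 152,180 180,231

Derivation:
Round 1 (k=17): L=177 R=233
Round 2 (k=19): L=233 R=227
Round 3 (k=14): L=227 R=152
Round 4 (k=14): L=152 R=180
Round 5 (k=22): L=180 R=231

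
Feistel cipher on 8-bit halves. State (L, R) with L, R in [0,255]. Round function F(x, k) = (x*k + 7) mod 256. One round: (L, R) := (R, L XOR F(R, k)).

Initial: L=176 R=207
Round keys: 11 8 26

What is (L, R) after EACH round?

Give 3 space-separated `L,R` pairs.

Round 1 (k=11): L=207 R=92
Round 2 (k=8): L=92 R=40
Round 3 (k=26): L=40 R=75

Answer: 207,92 92,40 40,75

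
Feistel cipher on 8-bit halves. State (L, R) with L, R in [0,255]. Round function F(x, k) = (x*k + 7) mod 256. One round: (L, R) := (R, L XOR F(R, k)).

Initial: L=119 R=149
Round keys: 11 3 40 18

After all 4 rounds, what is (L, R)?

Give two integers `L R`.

Round 1 (k=11): L=149 R=25
Round 2 (k=3): L=25 R=199
Round 3 (k=40): L=199 R=6
Round 4 (k=18): L=6 R=180

Answer: 6 180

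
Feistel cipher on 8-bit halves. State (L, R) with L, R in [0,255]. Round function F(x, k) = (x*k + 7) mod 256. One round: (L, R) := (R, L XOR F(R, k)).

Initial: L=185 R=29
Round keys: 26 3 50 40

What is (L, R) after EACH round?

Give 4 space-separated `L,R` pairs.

Round 1 (k=26): L=29 R=64
Round 2 (k=3): L=64 R=218
Round 3 (k=50): L=218 R=219
Round 4 (k=40): L=219 R=229

Answer: 29,64 64,218 218,219 219,229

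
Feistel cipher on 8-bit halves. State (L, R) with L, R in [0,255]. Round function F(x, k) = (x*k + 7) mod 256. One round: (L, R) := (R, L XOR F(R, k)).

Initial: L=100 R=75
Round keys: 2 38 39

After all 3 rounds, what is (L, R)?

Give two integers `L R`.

Round 1 (k=2): L=75 R=249
Round 2 (k=38): L=249 R=182
Round 3 (k=39): L=182 R=56

Answer: 182 56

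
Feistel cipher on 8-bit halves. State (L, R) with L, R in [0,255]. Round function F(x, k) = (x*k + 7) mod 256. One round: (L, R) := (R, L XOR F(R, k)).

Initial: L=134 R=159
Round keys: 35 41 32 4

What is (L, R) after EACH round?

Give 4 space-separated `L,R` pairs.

Round 1 (k=35): L=159 R=66
Round 2 (k=41): L=66 R=6
Round 3 (k=32): L=6 R=133
Round 4 (k=4): L=133 R=29

Answer: 159,66 66,6 6,133 133,29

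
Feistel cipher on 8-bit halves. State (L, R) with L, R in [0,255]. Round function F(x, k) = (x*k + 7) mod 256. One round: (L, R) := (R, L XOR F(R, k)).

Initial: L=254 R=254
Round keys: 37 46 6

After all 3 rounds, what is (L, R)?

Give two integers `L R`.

Answer: 239 226

Derivation:
Round 1 (k=37): L=254 R=67
Round 2 (k=46): L=67 R=239
Round 3 (k=6): L=239 R=226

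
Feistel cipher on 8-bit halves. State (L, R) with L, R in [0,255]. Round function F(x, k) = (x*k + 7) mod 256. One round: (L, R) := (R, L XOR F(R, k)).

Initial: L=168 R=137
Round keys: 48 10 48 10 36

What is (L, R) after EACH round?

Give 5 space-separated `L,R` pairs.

Answer: 137,31 31,180 180,216 216,195 195,171

Derivation:
Round 1 (k=48): L=137 R=31
Round 2 (k=10): L=31 R=180
Round 3 (k=48): L=180 R=216
Round 4 (k=10): L=216 R=195
Round 5 (k=36): L=195 R=171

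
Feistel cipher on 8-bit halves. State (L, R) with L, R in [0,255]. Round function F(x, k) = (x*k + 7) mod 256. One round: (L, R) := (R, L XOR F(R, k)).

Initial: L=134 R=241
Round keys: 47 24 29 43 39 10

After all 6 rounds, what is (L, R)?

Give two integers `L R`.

Round 1 (k=47): L=241 R=192
Round 2 (k=24): L=192 R=246
Round 3 (k=29): L=246 R=37
Round 4 (k=43): L=37 R=200
Round 5 (k=39): L=200 R=90
Round 6 (k=10): L=90 R=67

Answer: 90 67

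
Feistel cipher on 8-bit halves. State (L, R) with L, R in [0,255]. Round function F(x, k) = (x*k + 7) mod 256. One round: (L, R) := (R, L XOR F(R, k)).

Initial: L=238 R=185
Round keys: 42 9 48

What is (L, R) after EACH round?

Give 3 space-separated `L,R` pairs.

Answer: 185,143 143,183 183,216

Derivation:
Round 1 (k=42): L=185 R=143
Round 2 (k=9): L=143 R=183
Round 3 (k=48): L=183 R=216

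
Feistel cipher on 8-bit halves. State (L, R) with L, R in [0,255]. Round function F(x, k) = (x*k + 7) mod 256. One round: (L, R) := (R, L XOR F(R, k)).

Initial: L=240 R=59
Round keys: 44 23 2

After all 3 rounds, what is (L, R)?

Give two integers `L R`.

Round 1 (k=44): L=59 R=219
Round 2 (k=23): L=219 R=143
Round 3 (k=2): L=143 R=254

Answer: 143 254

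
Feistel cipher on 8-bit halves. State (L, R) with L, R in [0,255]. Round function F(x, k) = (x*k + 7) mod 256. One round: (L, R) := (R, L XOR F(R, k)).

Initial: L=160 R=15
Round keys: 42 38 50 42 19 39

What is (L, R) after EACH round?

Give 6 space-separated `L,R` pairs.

Round 1 (k=42): L=15 R=221
Round 2 (k=38): L=221 R=218
Round 3 (k=50): L=218 R=70
Round 4 (k=42): L=70 R=89
Round 5 (k=19): L=89 R=228
Round 6 (k=39): L=228 R=154

Answer: 15,221 221,218 218,70 70,89 89,228 228,154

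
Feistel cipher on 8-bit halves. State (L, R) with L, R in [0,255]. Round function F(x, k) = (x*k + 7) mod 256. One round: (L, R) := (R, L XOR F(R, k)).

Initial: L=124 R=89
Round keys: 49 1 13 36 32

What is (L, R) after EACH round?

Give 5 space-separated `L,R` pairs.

Answer: 89,108 108,42 42,69 69,145 145,98

Derivation:
Round 1 (k=49): L=89 R=108
Round 2 (k=1): L=108 R=42
Round 3 (k=13): L=42 R=69
Round 4 (k=36): L=69 R=145
Round 5 (k=32): L=145 R=98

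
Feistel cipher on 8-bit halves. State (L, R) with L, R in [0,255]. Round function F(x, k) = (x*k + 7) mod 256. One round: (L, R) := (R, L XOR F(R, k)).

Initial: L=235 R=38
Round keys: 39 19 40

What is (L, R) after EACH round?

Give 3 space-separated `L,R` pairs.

Answer: 38,58 58,115 115,197

Derivation:
Round 1 (k=39): L=38 R=58
Round 2 (k=19): L=58 R=115
Round 3 (k=40): L=115 R=197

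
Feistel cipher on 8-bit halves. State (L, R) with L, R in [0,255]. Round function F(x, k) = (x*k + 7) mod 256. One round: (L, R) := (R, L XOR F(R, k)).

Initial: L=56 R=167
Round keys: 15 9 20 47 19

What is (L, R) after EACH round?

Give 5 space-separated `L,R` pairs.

Answer: 167,232 232,136 136,79 79,0 0,72

Derivation:
Round 1 (k=15): L=167 R=232
Round 2 (k=9): L=232 R=136
Round 3 (k=20): L=136 R=79
Round 4 (k=47): L=79 R=0
Round 5 (k=19): L=0 R=72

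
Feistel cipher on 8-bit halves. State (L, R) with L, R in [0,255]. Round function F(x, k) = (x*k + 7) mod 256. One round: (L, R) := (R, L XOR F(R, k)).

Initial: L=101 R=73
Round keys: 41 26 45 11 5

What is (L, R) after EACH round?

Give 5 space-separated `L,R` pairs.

Round 1 (k=41): L=73 R=221
Round 2 (k=26): L=221 R=48
Round 3 (k=45): L=48 R=170
Round 4 (k=11): L=170 R=101
Round 5 (k=5): L=101 R=170

Answer: 73,221 221,48 48,170 170,101 101,170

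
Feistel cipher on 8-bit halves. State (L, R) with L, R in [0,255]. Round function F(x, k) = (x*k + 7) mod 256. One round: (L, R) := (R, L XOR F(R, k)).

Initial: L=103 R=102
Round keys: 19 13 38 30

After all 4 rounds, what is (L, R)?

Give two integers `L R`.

Round 1 (k=19): L=102 R=254
Round 2 (k=13): L=254 R=139
Round 3 (k=38): L=139 R=87
Round 4 (k=30): L=87 R=178

Answer: 87 178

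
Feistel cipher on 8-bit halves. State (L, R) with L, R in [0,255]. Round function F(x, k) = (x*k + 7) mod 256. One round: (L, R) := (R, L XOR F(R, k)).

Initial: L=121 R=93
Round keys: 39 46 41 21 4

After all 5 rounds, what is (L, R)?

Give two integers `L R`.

Round 1 (k=39): L=93 R=75
Round 2 (k=46): L=75 R=220
Round 3 (k=41): L=220 R=8
Round 4 (k=21): L=8 R=115
Round 5 (k=4): L=115 R=219

Answer: 115 219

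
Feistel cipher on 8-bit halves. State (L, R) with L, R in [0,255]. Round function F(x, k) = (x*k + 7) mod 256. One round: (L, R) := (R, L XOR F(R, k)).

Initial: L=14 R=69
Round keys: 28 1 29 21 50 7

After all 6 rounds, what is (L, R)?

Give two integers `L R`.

Answer: 248 58

Derivation:
Round 1 (k=28): L=69 R=157
Round 2 (k=1): L=157 R=225
Round 3 (k=29): L=225 R=25
Round 4 (k=21): L=25 R=245
Round 5 (k=50): L=245 R=248
Round 6 (k=7): L=248 R=58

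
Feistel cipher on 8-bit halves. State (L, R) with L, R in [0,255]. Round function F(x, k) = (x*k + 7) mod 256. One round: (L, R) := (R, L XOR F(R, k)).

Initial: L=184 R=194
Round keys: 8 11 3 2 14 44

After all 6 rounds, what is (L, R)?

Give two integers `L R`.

Round 1 (k=8): L=194 R=175
Round 2 (k=11): L=175 R=78
Round 3 (k=3): L=78 R=94
Round 4 (k=2): L=94 R=141
Round 5 (k=14): L=141 R=227
Round 6 (k=44): L=227 R=134

Answer: 227 134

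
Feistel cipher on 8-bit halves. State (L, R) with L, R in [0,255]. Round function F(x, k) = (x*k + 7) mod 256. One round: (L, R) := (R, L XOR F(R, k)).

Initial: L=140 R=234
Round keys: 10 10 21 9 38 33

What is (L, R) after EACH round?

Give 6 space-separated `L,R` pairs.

Round 1 (k=10): L=234 R=167
Round 2 (k=10): L=167 R=103
Round 3 (k=21): L=103 R=221
Round 4 (k=9): L=221 R=171
Round 5 (k=38): L=171 R=180
Round 6 (k=33): L=180 R=144

Answer: 234,167 167,103 103,221 221,171 171,180 180,144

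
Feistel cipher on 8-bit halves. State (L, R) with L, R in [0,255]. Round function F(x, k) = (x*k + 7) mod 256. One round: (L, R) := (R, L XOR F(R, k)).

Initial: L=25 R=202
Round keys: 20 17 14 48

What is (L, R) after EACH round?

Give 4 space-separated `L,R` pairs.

Round 1 (k=20): L=202 R=214
Round 2 (k=17): L=214 R=247
Round 3 (k=14): L=247 R=95
Round 4 (k=48): L=95 R=32

Answer: 202,214 214,247 247,95 95,32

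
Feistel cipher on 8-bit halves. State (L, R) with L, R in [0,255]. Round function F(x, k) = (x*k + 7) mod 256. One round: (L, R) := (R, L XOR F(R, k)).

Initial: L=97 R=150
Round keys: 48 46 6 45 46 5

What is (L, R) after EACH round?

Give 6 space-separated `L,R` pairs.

Round 1 (k=48): L=150 R=70
Round 2 (k=46): L=70 R=13
Round 3 (k=6): L=13 R=19
Round 4 (k=45): L=19 R=83
Round 5 (k=46): L=83 R=226
Round 6 (k=5): L=226 R=34

Answer: 150,70 70,13 13,19 19,83 83,226 226,34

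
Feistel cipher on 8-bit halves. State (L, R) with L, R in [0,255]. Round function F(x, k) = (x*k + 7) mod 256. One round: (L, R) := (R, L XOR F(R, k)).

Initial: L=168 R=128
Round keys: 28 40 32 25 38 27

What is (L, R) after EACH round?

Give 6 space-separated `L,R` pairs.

Answer: 128,175 175,223 223,72 72,208 208,175 175,172

Derivation:
Round 1 (k=28): L=128 R=175
Round 2 (k=40): L=175 R=223
Round 3 (k=32): L=223 R=72
Round 4 (k=25): L=72 R=208
Round 5 (k=38): L=208 R=175
Round 6 (k=27): L=175 R=172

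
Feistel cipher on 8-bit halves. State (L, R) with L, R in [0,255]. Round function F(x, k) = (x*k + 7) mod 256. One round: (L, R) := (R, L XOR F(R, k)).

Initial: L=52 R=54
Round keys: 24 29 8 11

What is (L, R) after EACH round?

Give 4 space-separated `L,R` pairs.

Round 1 (k=24): L=54 R=35
Round 2 (k=29): L=35 R=200
Round 3 (k=8): L=200 R=100
Round 4 (k=11): L=100 R=155

Answer: 54,35 35,200 200,100 100,155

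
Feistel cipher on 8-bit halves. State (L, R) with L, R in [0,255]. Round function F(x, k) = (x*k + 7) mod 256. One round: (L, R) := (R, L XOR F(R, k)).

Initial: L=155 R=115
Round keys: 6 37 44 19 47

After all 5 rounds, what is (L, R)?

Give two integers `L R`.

Round 1 (k=6): L=115 R=34
Round 2 (k=37): L=34 R=130
Round 3 (k=44): L=130 R=125
Round 4 (k=19): L=125 R=204
Round 5 (k=47): L=204 R=6

Answer: 204 6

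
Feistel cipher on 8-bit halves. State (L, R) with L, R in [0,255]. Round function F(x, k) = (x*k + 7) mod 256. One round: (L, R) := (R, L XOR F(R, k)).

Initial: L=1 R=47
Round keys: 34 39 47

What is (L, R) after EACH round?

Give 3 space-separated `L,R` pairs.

Answer: 47,68 68,76 76,191

Derivation:
Round 1 (k=34): L=47 R=68
Round 2 (k=39): L=68 R=76
Round 3 (k=47): L=76 R=191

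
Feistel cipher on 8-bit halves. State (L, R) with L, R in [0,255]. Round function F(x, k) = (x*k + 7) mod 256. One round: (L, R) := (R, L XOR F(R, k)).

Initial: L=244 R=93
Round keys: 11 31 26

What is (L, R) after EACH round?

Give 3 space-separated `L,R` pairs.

Answer: 93,242 242,8 8,37

Derivation:
Round 1 (k=11): L=93 R=242
Round 2 (k=31): L=242 R=8
Round 3 (k=26): L=8 R=37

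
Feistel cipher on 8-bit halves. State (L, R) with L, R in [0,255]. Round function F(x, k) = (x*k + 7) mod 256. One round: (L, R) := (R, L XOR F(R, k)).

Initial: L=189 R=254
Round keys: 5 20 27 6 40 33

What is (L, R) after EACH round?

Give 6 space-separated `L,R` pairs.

Round 1 (k=5): L=254 R=64
Round 2 (k=20): L=64 R=249
Round 3 (k=27): L=249 R=10
Round 4 (k=6): L=10 R=186
Round 5 (k=40): L=186 R=29
Round 6 (k=33): L=29 R=126

Answer: 254,64 64,249 249,10 10,186 186,29 29,126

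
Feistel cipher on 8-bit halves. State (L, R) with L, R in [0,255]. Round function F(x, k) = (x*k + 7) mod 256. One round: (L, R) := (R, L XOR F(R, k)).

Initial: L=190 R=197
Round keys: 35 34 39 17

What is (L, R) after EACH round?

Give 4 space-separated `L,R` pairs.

Round 1 (k=35): L=197 R=72
Round 2 (k=34): L=72 R=82
Round 3 (k=39): L=82 R=205
Round 4 (k=17): L=205 R=246

Answer: 197,72 72,82 82,205 205,246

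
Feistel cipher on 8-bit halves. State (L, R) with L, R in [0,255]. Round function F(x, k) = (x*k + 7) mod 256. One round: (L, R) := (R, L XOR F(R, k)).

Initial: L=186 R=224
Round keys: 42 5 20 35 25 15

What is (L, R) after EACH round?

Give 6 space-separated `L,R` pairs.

Answer: 224,125 125,152 152,154 154,141 141,86 86,156

Derivation:
Round 1 (k=42): L=224 R=125
Round 2 (k=5): L=125 R=152
Round 3 (k=20): L=152 R=154
Round 4 (k=35): L=154 R=141
Round 5 (k=25): L=141 R=86
Round 6 (k=15): L=86 R=156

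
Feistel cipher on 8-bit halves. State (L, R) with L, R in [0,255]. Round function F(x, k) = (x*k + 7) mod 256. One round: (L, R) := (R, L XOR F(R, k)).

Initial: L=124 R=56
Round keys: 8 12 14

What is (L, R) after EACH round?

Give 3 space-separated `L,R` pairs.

Round 1 (k=8): L=56 R=187
Round 2 (k=12): L=187 R=243
Round 3 (k=14): L=243 R=234

Answer: 56,187 187,243 243,234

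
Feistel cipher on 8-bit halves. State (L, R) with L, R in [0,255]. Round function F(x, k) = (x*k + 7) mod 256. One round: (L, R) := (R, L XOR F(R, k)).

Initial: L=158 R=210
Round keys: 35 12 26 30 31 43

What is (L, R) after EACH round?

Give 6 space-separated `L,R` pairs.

Answer: 210,35 35,121 121,114 114,26 26,95 95,230

Derivation:
Round 1 (k=35): L=210 R=35
Round 2 (k=12): L=35 R=121
Round 3 (k=26): L=121 R=114
Round 4 (k=30): L=114 R=26
Round 5 (k=31): L=26 R=95
Round 6 (k=43): L=95 R=230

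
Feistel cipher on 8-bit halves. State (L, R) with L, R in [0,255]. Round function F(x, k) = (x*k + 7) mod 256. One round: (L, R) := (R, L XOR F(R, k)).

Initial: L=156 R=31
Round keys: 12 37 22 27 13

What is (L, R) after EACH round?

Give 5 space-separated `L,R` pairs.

Round 1 (k=12): L=31 R=231
Round 2 (k=37): L=231 R=117
Round 3 (k=22): L=117 R=242
Round 4 (k=27): L=242 R=248
Round 5 (k=13): L=248 R=109

Answer: 31,231 231,117 117,242 242,248 248,109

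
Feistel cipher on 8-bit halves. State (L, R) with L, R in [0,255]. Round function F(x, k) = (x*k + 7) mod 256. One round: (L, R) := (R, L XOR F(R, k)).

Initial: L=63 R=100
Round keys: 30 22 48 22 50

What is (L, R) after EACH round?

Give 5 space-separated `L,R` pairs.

Answer: 100,128 128,99 99,23 23,98 98,60

Derivation:
Round 1 (k=30): L=100 R=128
Round 2 (k=22): L=128 R=99
Round 3 (k=48): L=99 R=23
Round 4 (k=22): L=23 R=98
Round 5 (k=50): L=98 R=60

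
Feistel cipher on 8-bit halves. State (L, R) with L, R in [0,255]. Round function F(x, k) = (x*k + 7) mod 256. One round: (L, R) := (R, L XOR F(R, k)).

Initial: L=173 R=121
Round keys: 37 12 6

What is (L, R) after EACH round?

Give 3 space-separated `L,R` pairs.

Round 1 (k=37): L=121 R=41
Round 2 (k=12): L=41 R=138
Round 3 (k=6): L=138 R=106

Answer: 121,41 41,138 138,106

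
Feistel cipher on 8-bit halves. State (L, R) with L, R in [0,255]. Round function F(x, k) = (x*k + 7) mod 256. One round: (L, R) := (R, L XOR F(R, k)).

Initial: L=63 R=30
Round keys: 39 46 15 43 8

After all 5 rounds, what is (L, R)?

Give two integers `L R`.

Answer: 6 3

Derivation:
Round 1 (k=39): L=30 R=166
Round 2 (k=46): L=166 R=197
Round 3 (k=15): L=197 R=52
Round 4 (k=43): L=52 R=6
Round 5 (k=8): L=6 R=3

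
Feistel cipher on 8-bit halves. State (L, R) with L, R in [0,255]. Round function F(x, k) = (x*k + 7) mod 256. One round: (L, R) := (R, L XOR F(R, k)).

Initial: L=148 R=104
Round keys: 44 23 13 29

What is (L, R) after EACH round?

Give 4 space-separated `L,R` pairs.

Answer: 104,115 115,52 52,216 216,75

Derivation:
Round 1 (k=44): L=104 R=115
Round 2 (k=23): L=115 R=52
Round 3 (k=13): L=52 R=216
Round 4 (k=29): L=216 R=75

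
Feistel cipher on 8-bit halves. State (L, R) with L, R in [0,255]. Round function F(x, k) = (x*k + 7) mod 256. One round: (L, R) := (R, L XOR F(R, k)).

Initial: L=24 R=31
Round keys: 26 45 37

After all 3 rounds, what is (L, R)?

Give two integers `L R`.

Answer: 71 127

Derivation:
Round 1 (k=26): L=31 R=53
Round 2 (k=45): L=53 R=71
Round 3 (k=37): L=71 R=127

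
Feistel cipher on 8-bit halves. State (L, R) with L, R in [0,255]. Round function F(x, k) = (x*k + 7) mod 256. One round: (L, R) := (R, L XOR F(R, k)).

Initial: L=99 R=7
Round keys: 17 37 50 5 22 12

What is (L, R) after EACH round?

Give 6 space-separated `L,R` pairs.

Round 1 (k=17): L=7 R=29
Round 2 (k=37): L=29 R=63
Round 3 (k=50): L=63 R=72
Round 4 (k=5): L=72 R=80
Round 5 (k=22): L=80 R=175
Round 6 (k=12): L=175 R=107

Answer: 7,29 29,63 63,72 72,80 80,175 175,107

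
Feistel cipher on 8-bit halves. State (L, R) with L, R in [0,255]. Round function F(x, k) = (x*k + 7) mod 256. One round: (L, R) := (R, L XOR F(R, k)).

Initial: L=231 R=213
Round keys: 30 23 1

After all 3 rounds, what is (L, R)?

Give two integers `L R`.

Round 1 (k=30): L=213 R=26
Round 2 (k=23): L=26 R=136
Round 3 (k=1): L=136 R=149

Answer: 136 149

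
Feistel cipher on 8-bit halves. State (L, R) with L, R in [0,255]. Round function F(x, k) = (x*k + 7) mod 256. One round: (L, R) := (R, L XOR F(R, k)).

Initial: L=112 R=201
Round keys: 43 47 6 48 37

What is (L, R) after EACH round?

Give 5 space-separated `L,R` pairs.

Answer: 201,186 186,228 228,229 229,19 19,35

Derivation:
Round 1 (k=43): L=201 R=186
Round 2 (k=47): L=186 R=228
Round 3 (k=6): L=228 R=229
Round 4 (k=48): L=229 R=19
Round 5 (k=37): L=19 R=35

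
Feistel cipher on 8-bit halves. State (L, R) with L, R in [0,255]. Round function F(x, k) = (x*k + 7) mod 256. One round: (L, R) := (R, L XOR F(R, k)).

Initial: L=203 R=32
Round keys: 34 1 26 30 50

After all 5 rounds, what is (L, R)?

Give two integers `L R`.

Round 1 (k=34): L=32 R=140
Round 2 (k=1): L=140 R=179
Round 3 (k=26): L=179 R=185
Round 4 (k=30): L=185 R=6
Round 5 (k=50): L=6 R=138

Answer: 6 138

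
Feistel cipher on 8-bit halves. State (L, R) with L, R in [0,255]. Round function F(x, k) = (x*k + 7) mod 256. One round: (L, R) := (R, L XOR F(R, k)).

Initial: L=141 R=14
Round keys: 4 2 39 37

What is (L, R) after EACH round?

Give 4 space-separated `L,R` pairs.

Answer: 14,178 178,101 101,216 216,90

Derivation:
Round 1 (k=4): L=14 R=178
Round 2 (k=2): L=178 R=101
Round 3 (k=39): L=101 R=216
Round 4 (k=37): L=216 R=90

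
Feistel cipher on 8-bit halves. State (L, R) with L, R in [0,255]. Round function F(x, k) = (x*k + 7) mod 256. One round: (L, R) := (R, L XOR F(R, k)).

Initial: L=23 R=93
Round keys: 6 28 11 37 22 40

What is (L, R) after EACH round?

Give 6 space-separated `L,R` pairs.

Round 1 (k=6): L=93 R=34
Round 2 (k=28): L=34 R=226
Round 3 (k=11): L=226 R=159
Round 4 (k=37): L=159 R=224
Round 5 (k=22): L=224 R=216
Round 6 (k=40): L=216 R=39

Answer: 93,34 34,226 226,159 159,224 224,216 216,39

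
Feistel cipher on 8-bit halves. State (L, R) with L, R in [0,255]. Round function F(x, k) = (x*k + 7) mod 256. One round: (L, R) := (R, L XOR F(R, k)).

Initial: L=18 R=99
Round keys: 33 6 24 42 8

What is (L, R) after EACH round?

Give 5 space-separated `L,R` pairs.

Round 1 (k=33): L=99 R=216
Round 2 (k=6): L=216 R=116
Round 3 (k=24): L=116 R=63
Round 4 (k=42): L=63 R=41
Round 5 (k=8): L=41 R=112

Answer: 99,216 216,116 116,63 63,41 41,112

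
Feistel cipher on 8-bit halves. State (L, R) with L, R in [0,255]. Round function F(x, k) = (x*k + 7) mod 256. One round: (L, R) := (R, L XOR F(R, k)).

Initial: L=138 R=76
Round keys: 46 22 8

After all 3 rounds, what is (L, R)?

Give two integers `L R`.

Round 1 (k=46): L=76 R=37
Round 2 (k=22): L=37 R=121
Round 3 (k=8): L=121 R=234

Answer: 121 234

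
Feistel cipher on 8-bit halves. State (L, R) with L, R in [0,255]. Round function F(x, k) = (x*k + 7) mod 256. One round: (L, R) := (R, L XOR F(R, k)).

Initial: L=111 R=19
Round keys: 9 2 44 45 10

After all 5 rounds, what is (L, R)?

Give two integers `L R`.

Round 1 (k=9): L=19 R=221
Round 2 (k=2): L=221 R=210
Round 3 (k=44): L=210 R=194
Round 4 (k=45): L=194 R=243
Round 5 (k=10): L=243 R=71

Answer: 243 71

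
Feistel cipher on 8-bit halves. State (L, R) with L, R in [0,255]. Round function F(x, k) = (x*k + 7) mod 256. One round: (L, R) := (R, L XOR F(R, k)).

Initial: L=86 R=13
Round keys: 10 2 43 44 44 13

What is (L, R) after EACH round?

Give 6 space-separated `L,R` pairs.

Round 1 (k=10): L=13 R=223
Round 2 (k=2): L=223 R=200
Round 3 (k=43): L=200 R=64
Round 4 (k=44): L=64 R=207
Round 5 (k=44): L=207 R=219
Round 6 (k=13): L=219 R=233

Answer: 13,223 223,200 200,64 64,207 207,219 219,233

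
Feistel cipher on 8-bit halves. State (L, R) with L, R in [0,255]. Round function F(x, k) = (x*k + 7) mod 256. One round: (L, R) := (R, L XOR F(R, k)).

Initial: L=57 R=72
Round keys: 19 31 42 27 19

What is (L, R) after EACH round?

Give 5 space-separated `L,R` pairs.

Answer: 72,102 102,41 41,167 167,141 141,217

Derivation:
Round 1 (k=19): L=72 R=102
Round 2 (k=31): L=102 R=41
Round 3 (k=42): L=41 R=167
Round 4 (k=27): L=167 R=141
Round 5 (k=19): L=141 R=217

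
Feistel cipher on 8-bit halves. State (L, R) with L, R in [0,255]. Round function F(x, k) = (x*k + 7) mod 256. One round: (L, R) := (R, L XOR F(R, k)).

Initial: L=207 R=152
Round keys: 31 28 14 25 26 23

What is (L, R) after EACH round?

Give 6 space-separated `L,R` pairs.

Round 1 (k=31): L=152 R=160
Round 2 (k=28): L=160 R=31
Round 3 (k=14): L=31 R=25
Round 4 (k=25): L=25 R=103
Round 5 (k=26): L=103 R=100
Round 6 (k=23): L=100 R=100

Answer: 152,160 160,31 31,25 25,103 103,100 100,100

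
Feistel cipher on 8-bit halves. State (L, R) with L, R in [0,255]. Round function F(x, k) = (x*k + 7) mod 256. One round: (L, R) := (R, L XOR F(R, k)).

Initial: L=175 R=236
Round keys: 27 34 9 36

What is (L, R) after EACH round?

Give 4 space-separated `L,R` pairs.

Round 1 (k=27): L=236 R=68
Round 2 (k=34): L=68 R=227
Round 3 (k=9): L=227 R=70
Round 4 (k=36): L=70 R=60

Answer: 236,68 68,227 227,70 70,60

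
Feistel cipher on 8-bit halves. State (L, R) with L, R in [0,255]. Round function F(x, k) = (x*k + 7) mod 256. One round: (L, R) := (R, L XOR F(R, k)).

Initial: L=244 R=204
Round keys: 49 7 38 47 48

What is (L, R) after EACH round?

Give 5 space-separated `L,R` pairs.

Answer: 204,231 231,148 148,24 24,251 251,15

Derivation:
Round 1 (k=49): L=204 R=231
Round 2 (k=7): L=231 R=148
Round 3 (k=38): L=148 R=24
Round 4 (k=47): L=24 R=251
Round 5 (k=48): L=251 R=15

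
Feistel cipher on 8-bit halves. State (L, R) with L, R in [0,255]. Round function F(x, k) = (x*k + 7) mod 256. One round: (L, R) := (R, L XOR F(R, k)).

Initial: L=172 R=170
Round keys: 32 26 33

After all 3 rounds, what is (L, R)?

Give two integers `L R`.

Round 1 (k=32): L=170 R=235
Round 2 (k=26): L=235 R=79
Round 3 (k=33): L=79 R=221

Answer: 79 221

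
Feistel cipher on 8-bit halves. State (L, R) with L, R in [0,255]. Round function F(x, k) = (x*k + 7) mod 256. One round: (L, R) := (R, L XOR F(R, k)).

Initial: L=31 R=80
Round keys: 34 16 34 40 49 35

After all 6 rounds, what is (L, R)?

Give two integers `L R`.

Answer: 114 69

Derivation:
Round 1 (k=34): L=80 R=184
Round 2 (k=16): L=184 R=215
Round 3 (k=34): L=215 R=45
Round 4 (k=40): L=45 R=216
Round 5 (k=49): L=216 R=114
Round 6 (k=35): L=114 R=69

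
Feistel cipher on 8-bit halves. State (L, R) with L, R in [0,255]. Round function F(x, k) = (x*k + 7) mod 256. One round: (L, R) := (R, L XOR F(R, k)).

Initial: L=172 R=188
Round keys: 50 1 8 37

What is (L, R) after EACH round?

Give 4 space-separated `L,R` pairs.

Answer: 188,19 19,166 166,36 36,157

Derivation:
Round 1 (k=50): L=188 R=19
Round 2 (k=1): L=19 R=166
Round 3 (k=8): L=166 R=36
Round 4 (k=37): L=36 R=157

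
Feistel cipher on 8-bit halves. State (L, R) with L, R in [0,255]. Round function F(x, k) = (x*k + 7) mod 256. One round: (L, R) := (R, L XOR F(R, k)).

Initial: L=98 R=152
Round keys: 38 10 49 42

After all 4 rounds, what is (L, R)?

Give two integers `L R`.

Answer: 205 168

Derivation:
Round 1 (k=38): L=152 R=245
Round 2 (k=10): L=245 R=1
Round 3 (k=49): L=1 R=205
Round 4 (k=42): L=205 R=168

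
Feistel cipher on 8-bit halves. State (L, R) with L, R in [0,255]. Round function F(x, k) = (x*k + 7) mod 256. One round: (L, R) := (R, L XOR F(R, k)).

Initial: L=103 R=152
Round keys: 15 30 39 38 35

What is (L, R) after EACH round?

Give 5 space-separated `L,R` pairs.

Round 1 (k=15): L=152 R=136
Round 2 (k=30): L=136 R=111
Round 3 (k=39): L=111 R=120
Round 4 (k=38): L=120 R=184
Round 5 (k=35): L=184 R=87

Answer: 152,136 136,111 111,120 120,184 184,87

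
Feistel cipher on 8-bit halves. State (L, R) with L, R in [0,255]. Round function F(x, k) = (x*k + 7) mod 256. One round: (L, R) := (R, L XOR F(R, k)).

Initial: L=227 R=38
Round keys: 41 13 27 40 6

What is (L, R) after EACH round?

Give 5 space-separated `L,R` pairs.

Answer: 38,254 254,203 203,142 142,252 252,97

Derivation:
Round 1 (k=41): L=38 R=254
Round 2 (k=13): L=254 R=203
Round 3 (k=27): L=203 R=142
Round 4 (k=40): L=142 R=252
Round 5 (k=6): L=252 R=97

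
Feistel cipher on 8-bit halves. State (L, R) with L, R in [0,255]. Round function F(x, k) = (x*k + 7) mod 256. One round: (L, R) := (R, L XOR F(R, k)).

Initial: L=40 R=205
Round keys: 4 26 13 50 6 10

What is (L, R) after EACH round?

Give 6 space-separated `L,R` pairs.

Answer: 205,19 19,56 56,204 204,231 231,189 189,142

Derivation:
Round 1 (k=4): L=205 R=19
Round 2 (k=26): L=19 R=56
Round 3 (k=13): L=56 R=204
Round 4 (k=50): L=204 R=231
Round 5 (k=6): L=231 R=189
Round 6 (k=10): L=189 R=142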